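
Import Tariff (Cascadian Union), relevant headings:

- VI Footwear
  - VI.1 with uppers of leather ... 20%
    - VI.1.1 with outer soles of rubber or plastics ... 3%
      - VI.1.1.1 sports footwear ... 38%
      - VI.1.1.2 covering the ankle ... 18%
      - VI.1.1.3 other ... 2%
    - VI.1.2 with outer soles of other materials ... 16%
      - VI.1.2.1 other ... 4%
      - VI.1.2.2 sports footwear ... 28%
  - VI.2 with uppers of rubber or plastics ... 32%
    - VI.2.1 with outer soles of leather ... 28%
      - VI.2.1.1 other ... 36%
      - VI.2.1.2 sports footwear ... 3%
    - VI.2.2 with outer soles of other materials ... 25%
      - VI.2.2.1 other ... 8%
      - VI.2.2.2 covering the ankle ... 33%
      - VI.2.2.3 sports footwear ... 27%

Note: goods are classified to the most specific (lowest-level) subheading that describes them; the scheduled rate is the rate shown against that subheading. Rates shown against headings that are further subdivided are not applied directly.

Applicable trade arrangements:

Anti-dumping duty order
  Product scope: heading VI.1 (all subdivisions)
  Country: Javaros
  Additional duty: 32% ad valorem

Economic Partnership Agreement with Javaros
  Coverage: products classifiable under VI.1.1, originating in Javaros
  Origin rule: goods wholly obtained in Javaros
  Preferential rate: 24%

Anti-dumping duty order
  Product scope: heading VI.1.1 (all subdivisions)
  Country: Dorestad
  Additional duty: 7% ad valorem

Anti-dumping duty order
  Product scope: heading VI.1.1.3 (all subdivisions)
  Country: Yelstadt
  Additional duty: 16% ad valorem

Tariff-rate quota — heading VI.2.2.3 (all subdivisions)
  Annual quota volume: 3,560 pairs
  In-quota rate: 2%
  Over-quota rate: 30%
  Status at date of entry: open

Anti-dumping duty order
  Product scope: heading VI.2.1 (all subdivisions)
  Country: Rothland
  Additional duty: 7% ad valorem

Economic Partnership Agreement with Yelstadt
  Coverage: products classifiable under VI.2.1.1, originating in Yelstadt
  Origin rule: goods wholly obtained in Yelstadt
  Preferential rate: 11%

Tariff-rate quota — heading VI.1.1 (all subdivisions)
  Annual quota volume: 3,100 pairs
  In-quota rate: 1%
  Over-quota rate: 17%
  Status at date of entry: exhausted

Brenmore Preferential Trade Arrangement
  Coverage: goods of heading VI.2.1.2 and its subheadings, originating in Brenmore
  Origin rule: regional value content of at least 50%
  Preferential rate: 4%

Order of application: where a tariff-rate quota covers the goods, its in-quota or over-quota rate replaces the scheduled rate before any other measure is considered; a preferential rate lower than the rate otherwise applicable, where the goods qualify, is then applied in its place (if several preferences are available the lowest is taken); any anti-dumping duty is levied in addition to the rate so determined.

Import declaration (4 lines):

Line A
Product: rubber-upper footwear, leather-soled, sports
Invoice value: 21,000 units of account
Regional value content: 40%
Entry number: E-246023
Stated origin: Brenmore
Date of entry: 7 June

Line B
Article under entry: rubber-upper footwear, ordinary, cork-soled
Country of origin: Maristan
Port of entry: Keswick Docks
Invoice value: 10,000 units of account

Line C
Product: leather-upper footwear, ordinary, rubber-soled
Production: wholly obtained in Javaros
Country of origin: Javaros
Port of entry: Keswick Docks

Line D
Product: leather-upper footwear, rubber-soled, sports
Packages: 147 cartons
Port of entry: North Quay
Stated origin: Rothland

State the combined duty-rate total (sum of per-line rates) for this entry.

77%

Line A: rubber-upper → VI.2; leather-soled → VI.2.1; sports → VI.2.1.2. Scheduled 3%. Brenmore agreement on VI.2.1.2: RVC < 50%. → 3%.
Line B: rubber-upper → VI.2; cork-soled → VI.2.2; ordinary → VI.2.2.1. Scheduled 8%. No special measure applies. → 8%.
Line C: leather-upper → VI.1; rubber-soled → VI.1.1; ordinary → VI.1.1.3. Scheduled 2%. quota on VI.1.1 exhausted → over-quota 17%; Javaros agreement on VI.1.1: wholly obtained → 24% available; preference 24% not lower than 17% → no reduction; anti-dumping (Javaros, VI.1): +32%; total 17% + 32% = 49%. → 49%.
Line D: leather-upper → VI.1; rubber-soled → VI.1.1; sports → VI.1.1.1. Scheduled 38%. quota on VI.1.1 exhausted → over-quota 17%. → 17%.
Sum: 3% + 8% + 49% + 17% = 77%.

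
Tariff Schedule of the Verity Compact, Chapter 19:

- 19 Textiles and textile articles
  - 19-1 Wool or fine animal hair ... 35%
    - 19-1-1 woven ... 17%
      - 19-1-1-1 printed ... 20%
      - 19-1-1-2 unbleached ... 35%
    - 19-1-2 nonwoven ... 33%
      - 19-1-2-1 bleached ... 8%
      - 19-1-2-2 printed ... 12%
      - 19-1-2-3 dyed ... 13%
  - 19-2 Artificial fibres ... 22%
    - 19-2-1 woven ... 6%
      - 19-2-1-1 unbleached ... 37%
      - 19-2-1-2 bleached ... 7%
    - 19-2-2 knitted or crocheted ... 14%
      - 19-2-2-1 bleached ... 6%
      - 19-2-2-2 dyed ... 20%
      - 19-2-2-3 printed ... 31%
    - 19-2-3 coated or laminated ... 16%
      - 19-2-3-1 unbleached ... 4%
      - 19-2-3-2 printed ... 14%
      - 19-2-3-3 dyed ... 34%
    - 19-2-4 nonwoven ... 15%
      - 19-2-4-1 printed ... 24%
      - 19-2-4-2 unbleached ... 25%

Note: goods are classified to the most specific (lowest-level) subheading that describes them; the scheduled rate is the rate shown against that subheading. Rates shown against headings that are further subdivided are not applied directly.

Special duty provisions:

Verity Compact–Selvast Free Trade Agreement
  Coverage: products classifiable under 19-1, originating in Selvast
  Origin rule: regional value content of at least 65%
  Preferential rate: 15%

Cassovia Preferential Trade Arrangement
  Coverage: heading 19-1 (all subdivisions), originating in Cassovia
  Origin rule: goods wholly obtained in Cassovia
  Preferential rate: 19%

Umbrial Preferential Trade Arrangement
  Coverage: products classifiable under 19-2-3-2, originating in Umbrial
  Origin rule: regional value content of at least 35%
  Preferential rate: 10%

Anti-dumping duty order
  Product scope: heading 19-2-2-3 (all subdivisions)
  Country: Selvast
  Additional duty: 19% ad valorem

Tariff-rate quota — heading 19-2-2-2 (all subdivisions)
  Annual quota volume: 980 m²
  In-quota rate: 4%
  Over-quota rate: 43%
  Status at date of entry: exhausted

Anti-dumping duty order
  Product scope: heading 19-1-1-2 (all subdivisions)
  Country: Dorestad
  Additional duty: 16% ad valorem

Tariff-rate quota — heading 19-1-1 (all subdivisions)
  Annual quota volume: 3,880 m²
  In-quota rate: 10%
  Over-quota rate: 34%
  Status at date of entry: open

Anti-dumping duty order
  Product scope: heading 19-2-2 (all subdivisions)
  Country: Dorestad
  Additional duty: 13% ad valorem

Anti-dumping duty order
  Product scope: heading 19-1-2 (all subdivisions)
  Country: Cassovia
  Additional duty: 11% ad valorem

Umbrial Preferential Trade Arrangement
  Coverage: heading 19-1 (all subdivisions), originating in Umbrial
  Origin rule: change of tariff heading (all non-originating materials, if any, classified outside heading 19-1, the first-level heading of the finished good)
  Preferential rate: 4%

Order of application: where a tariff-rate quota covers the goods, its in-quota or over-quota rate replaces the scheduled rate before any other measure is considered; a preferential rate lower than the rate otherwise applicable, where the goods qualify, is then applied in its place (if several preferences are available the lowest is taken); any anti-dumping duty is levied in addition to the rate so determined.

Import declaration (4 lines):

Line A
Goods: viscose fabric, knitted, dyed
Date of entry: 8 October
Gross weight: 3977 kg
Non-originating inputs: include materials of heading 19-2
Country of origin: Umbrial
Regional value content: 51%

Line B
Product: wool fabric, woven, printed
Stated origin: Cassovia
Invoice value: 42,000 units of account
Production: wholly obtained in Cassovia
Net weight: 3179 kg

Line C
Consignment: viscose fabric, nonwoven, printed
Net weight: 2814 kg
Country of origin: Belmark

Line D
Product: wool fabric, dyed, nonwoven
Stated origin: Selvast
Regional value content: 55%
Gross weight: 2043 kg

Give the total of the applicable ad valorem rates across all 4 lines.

90%

Line A: viscose → 19-2; knitted → 19-2-2; dyed → 19-2-2-2. Scheduled 20%. quota on 19-2-2-2 exhausted → over-quota 43%; Umbrial agreement on 19-2-3-2: 19-2-2-2 not covered; Umbrial agreement on 19-1: 19-2-2-2 not covered. → 43%.
Line B: wool → 19-1; woven → 19-1-1; printed → 19-1-1-1. Scheduled 20%. quota on 19-1-1 open → in-quota 10%; Cassovia agreement on 19-1: wholly obtained → 19% available; preference 19% not lower than 10% → no reduction. → 10%.
Line C: viscose → 19-2; nonwoven → 19-2-4; printed → 19-2-4-1. Scheduled 24%. No special measure applies. → 24%.
Line D: wool → 19-1; nonwoven → 19-1-2; dyed → 19-1-2-3. Scheduled 13%. Selvast agreement on 19-1: RVC < 65%. → 13%.
Sum: 43% + 10% + 24% + 13% = 90%.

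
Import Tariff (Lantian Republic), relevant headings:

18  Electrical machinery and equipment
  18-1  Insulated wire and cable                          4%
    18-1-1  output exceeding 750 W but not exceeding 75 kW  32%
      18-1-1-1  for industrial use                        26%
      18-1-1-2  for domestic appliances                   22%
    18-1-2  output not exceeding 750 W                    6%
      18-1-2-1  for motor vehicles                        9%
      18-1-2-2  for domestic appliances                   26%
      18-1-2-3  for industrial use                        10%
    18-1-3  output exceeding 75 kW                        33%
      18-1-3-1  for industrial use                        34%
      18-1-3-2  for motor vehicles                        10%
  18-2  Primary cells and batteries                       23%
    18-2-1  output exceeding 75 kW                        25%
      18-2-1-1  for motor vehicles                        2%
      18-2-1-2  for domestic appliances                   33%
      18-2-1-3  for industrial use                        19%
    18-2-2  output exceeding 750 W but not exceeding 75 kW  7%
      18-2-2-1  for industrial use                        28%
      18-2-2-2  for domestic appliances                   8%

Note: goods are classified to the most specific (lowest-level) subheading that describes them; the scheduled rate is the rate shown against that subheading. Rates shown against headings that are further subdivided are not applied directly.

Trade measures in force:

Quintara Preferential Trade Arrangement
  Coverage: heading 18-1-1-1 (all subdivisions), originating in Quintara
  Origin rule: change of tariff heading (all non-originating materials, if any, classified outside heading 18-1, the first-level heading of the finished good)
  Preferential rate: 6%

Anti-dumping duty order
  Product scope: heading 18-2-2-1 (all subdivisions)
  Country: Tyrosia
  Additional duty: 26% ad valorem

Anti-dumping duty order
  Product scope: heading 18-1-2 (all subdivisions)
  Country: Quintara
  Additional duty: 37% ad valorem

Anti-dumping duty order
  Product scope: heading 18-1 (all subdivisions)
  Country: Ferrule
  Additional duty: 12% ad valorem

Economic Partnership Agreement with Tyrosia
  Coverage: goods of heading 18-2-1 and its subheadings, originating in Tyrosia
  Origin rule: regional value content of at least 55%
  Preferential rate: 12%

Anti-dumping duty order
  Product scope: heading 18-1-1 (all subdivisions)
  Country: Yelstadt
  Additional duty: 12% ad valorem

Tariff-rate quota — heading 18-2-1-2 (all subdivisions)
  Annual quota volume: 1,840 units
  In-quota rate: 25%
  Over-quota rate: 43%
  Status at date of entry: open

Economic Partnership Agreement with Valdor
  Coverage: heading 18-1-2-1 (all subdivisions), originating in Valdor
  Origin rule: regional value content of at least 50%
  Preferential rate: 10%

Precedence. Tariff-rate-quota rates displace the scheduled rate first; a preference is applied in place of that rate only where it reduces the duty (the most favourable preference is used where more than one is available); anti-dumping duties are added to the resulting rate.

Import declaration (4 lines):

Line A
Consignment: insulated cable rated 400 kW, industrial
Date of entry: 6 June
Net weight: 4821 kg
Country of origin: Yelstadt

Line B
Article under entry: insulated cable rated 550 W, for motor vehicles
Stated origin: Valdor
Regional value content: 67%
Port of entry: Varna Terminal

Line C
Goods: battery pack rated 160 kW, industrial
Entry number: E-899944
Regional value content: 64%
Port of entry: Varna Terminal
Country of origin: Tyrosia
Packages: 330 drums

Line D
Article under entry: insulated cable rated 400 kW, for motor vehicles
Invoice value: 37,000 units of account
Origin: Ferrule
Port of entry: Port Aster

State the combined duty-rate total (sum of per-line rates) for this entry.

Line A: insulated cable → 18-1; rated 400 kW → 18-1-3; industrial → 18-1-3-1. Scheduled 34%. No special measure applies. → 34%.
Line B: insulated cable → 18-1; rated 550 W → 18-1-2; for motor vehicles → 18-1-2-1. Scheduled 9%. Valdor agreement on 18-1-2-1: RVC ≥ 50% → 10% available; preference 10% not lower than 9% → no reduction. → 9%.
Line C: battery pack → 18-2; rated 160 kW → 18-2-1; industrial → 18-2-1-3. Scheduled 19%. Tyrosia agreement on 18-2-1: RVC ≥ 55% → 12% available; preferential 12%. → 12%.
Line D: insulated cable → 18-1; rated 400 kW → 18-1-3; for motor vehicles → 18-1-3-2. Scheduled 10%. anti-dumping (Ferrule, 18-1): +12%; total 10% + 12% = 22%. → 22%.
Sum: 34% + 9% + 12% + 22% = 77%.

77%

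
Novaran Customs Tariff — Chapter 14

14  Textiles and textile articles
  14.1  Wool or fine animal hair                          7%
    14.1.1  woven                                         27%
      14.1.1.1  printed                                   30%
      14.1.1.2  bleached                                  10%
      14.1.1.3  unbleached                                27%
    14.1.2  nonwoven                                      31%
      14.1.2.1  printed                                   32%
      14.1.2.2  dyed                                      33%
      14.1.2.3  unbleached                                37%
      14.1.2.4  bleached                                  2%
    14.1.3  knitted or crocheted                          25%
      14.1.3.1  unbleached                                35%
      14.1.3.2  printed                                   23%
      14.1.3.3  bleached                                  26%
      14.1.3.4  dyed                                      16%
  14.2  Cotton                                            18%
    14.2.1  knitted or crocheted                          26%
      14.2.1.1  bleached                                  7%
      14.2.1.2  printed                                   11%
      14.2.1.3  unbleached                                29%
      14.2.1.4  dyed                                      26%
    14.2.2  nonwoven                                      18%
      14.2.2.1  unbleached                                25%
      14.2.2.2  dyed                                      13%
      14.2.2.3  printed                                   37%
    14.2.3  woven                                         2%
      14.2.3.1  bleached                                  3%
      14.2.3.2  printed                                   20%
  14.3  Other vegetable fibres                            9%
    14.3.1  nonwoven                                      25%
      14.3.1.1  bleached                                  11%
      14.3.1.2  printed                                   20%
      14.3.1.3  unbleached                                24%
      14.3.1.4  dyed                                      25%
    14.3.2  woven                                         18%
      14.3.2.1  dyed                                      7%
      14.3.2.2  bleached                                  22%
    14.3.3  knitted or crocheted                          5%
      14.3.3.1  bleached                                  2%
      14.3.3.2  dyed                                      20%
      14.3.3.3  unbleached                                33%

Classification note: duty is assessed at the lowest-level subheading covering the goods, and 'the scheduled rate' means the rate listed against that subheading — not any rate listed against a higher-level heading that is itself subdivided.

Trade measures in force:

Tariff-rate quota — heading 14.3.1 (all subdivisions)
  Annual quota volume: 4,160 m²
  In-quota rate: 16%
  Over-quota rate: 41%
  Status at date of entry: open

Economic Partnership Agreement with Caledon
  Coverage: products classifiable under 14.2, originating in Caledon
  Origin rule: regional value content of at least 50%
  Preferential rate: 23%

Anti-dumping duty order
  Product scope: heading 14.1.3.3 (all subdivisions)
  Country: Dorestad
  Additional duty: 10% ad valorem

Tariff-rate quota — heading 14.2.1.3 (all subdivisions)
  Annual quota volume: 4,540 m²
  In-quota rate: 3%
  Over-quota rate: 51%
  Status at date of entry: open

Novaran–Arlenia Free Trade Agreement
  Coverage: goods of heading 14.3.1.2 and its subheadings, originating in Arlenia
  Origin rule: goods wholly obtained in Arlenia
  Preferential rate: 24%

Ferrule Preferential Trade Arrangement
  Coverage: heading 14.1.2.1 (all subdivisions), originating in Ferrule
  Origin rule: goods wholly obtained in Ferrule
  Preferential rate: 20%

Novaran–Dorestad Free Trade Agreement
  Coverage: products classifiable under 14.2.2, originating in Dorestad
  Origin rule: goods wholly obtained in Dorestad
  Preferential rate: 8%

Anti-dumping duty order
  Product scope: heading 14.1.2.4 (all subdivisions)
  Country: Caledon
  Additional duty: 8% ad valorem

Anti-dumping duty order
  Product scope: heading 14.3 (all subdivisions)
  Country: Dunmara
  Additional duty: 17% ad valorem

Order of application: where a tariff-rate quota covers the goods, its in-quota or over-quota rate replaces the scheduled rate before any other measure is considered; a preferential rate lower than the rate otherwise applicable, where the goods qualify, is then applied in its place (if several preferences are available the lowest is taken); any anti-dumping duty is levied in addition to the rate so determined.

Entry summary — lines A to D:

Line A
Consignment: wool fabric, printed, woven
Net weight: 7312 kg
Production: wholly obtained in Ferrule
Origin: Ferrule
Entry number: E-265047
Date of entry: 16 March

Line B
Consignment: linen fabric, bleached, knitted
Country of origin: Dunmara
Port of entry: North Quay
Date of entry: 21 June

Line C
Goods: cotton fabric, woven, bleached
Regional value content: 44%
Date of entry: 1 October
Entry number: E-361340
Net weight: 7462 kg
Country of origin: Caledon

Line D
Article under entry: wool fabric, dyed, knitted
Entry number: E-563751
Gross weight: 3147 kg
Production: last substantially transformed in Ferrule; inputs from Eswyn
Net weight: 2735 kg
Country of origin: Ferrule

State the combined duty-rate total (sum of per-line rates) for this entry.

68%

Line A: wool → 14.1; woven → 14.1.1; printed → 14.1.1.1. Scheduled 30%. Ferrule agreement on 14.1.2.1: 14.1.1.1 not covered. → 30%.
Line B: linen → 14.3; knitted → 14.3.3; bleached → 14.3.3.1. Scheduled 2%. anti-dumping (Dunmara, 14.3): +17%; total 2% + 17% = 19%. → 19%.
Line C: cotton → 14.2; woven → 14.2.3; bleached → 14.2.3.1. Scheduled 3%. Caledon agreement on 14.2: RVC < 50%. → 3%.
Line D: wool → 14.1; knitted → 14.1.3; dyed → 14.1.3.4. Scheduled 16%. Ferrule agreement on 14.1.2.1: 14.1.3.4 not covered. → 16%.
Sum: 30% + 19% + 3% + 16% = 68%.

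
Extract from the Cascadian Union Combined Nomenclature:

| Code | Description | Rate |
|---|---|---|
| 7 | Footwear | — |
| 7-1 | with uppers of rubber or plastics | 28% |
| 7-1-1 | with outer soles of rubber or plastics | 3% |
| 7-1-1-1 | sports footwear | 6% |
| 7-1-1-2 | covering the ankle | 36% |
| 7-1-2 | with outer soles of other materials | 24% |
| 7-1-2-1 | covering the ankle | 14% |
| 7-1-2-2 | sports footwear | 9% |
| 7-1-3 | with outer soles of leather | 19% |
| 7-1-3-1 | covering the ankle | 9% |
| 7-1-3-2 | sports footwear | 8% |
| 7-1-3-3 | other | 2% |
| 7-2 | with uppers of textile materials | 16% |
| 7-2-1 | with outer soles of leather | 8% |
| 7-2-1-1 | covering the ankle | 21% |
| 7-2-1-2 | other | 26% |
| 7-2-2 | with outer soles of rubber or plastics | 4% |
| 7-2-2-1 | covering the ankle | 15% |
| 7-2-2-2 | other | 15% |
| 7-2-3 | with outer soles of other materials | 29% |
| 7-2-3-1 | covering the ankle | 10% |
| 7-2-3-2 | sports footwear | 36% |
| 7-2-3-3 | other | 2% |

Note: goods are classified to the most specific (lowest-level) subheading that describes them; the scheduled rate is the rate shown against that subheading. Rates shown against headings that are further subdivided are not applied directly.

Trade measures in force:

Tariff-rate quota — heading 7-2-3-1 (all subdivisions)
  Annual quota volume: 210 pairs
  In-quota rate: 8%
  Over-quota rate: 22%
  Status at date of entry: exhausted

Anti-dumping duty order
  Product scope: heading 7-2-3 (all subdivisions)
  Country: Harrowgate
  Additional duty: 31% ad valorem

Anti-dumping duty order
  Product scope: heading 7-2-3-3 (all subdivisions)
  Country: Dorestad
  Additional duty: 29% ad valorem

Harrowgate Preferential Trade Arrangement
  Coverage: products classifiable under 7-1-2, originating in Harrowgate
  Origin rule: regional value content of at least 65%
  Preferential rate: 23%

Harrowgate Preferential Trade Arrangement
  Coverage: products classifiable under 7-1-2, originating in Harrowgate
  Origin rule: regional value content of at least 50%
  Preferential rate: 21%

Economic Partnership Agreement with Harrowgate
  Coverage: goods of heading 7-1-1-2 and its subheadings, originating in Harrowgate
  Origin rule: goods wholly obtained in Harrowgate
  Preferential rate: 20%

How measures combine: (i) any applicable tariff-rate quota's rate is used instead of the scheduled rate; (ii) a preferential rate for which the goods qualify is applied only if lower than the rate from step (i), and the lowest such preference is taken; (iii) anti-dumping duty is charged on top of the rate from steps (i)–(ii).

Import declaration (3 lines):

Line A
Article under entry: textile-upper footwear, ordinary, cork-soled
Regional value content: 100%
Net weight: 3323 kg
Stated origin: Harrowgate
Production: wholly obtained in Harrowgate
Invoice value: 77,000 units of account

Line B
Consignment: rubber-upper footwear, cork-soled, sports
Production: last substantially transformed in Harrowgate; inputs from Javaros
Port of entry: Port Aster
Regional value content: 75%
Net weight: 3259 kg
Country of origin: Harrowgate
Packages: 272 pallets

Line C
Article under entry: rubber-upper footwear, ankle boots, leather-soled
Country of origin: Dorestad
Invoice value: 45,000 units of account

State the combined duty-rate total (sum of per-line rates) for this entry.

51%

Line A: textile-upper → 7-2; cork-soled → 7-2-3; ordinary → 7-2-3-3. Scheduled 2%. Harrowgate agreement on 7-1-2: 7-2-3-3 not covered; Harrowgate agreement on 7-1-2: 7-2-3-3 not covered; Harrowgate agreement on 7-1-1-2: 7-2-3-3 not covered; anti-dumping (Harrowgate, 7-2-3): +31%; total 2% + 31% = 33%. → 33%.
Line B: rubber-upper → 7-1; cork-soled → 7-1-2; sports → 7-1-2-2. Scheduled 9%. Harrowgate agreement on 7-1-2: RVC ≥ 65% → 23% available; Harrowgate agreement on 7-1-2: RVC ≥ 50% → 21% available; Harrowgate agreement on 7-1-1-2: 7-1-2-2 not covered; preference 21% not lower than 9% → no reduction. → 9%.
Line C: rubber-upper → 7-1; leather-soled → 7-1-3; ankle boots → 7-1-3-1. Scheduled 9%. No special measure applies. → 9%.
Sum: 33% + 9% + 9% = 51%.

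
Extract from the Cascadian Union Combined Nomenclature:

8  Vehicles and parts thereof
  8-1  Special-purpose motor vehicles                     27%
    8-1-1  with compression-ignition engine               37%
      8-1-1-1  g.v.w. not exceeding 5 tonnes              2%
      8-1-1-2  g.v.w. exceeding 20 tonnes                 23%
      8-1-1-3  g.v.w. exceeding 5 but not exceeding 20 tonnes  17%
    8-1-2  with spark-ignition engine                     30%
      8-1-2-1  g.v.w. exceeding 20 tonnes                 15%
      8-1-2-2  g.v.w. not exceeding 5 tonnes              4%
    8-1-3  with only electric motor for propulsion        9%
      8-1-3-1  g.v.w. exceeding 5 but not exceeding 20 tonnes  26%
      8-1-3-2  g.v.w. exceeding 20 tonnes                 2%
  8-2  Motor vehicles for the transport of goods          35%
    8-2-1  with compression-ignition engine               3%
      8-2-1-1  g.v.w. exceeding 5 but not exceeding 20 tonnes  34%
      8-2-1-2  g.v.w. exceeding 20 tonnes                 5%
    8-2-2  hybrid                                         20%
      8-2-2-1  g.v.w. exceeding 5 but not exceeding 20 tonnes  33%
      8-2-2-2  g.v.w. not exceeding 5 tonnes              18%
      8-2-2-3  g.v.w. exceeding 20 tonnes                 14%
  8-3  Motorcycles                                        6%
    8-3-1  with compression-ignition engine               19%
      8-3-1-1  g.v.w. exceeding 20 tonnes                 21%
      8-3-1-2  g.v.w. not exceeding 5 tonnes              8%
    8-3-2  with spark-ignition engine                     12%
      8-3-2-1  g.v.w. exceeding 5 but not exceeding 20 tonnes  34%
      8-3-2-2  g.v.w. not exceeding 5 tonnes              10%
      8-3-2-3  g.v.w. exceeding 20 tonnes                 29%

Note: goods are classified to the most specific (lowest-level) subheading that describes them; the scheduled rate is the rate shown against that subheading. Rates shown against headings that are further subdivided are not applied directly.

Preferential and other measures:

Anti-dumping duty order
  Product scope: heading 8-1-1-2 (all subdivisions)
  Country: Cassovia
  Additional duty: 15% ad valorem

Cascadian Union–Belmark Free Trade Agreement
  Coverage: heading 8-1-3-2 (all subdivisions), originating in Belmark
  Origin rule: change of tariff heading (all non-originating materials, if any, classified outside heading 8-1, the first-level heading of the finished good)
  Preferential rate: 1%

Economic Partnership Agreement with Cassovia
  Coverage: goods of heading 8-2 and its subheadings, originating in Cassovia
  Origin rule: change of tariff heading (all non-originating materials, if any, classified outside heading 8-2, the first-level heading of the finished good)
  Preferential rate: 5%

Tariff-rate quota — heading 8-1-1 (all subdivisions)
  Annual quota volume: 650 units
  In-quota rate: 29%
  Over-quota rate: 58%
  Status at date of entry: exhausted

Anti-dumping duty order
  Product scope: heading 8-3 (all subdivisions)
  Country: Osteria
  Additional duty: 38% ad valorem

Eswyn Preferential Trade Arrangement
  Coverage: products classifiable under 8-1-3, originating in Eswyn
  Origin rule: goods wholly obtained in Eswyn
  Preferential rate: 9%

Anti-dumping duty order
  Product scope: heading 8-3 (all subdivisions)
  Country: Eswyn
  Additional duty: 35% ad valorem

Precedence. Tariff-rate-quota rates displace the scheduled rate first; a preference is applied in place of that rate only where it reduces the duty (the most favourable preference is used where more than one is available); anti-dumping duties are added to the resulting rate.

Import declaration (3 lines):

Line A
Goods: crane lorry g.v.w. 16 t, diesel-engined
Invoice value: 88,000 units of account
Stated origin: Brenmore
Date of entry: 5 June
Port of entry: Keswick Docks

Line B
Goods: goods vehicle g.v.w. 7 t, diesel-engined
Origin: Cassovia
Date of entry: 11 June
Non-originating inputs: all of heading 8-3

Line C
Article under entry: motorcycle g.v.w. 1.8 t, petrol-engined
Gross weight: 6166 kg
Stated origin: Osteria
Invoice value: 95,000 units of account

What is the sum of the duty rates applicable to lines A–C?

Line A: crane lorry → 8-1; diesel-engined → 8-1-1; g.v.w. 16 t → 8-1-1-3. Scheduled 17%. quota on 8-1-1 exhausted → over-quota 58%. → 58%.
Line B: goods vehicle → 8-2; diesel-engined → 8-2-1; g.v.w. 7 t → 8-2-1-1. Scheduled 34%. Cassovia agreement on 8-2: CTH met → 5% available; preferential 5%. → 5%.
Line C: motorcycle → 8-3; petrol-engined → 8-3-2; g.v.w. 1.8 t → 8-3-2-2. Scheduled 10%. anti-dumping (Osteria, 8-3): +38%; total 10% + 38% = 48%. → 48%.
Sum: 58% + 5% + 48% = 111%.

111%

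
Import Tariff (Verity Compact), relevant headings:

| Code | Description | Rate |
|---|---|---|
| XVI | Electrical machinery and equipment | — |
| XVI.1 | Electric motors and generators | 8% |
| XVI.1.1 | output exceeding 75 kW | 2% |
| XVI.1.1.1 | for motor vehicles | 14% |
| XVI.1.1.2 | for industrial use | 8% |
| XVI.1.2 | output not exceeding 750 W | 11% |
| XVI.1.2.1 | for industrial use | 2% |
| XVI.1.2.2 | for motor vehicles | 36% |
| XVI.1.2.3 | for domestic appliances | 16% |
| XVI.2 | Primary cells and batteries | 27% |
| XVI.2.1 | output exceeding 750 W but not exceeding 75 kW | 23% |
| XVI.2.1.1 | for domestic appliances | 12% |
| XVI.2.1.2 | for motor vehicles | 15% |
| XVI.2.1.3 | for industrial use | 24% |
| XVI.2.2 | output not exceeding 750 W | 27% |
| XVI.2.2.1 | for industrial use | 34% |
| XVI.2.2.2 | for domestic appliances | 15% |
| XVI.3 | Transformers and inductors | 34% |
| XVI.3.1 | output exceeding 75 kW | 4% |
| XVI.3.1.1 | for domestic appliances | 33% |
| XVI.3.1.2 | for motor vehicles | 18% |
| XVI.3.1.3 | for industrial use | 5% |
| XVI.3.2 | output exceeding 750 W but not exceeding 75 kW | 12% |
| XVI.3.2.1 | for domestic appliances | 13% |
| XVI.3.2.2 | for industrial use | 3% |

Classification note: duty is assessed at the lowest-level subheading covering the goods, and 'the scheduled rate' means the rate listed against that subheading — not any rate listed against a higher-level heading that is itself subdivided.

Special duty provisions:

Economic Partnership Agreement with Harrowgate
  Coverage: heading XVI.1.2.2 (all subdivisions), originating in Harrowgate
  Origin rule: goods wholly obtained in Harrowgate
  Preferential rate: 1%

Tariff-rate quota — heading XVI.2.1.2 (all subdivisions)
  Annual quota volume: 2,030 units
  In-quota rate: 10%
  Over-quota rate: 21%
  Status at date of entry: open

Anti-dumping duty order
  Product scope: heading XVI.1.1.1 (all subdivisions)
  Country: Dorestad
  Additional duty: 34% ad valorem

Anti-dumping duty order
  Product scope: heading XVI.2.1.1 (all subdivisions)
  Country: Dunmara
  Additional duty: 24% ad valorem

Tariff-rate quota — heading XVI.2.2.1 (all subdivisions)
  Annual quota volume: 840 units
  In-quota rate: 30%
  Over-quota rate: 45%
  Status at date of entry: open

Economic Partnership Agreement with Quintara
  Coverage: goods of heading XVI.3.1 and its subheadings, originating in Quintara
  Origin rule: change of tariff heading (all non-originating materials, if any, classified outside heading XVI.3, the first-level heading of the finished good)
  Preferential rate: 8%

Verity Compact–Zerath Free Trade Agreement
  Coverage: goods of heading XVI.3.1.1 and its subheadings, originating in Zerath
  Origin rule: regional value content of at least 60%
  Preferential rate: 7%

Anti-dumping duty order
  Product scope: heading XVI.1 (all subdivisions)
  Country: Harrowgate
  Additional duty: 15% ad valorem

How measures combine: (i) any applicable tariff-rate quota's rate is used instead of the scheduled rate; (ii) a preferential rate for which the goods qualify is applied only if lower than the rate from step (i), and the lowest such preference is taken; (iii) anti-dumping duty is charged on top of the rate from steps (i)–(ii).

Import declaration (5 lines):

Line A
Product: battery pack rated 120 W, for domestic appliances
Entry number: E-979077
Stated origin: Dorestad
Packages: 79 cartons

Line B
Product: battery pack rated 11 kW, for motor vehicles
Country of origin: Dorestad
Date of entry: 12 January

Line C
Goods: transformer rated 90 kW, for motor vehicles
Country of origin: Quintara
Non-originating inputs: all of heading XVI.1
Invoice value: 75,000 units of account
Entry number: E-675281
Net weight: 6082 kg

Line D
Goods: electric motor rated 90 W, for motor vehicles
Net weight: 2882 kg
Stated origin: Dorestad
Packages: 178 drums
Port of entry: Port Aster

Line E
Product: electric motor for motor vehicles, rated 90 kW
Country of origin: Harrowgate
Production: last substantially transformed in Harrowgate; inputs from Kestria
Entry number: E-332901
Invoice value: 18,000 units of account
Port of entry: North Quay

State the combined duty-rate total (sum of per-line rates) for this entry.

98%

Line A: battery pack → XVI.2; rated 120 W → XVI.2.2; for domestic appliances → XVI.2.2.2. Scheduled 15%. No special measure applies. → 15%.
Line B: battery pack → XVI.2; rated 11 kW → XVI.2.1; for motor vehicles → XVI.2.1.2. Scheduled 15%. quota on XVI.2.1.2 open → in-quota 10%. → 10%.
Line C: transformer → XVI.3; rated 90 kW → XVI.3.1; for motor vehicles → XVI.3.1.2. Scheduled 18%. Quintara agreement on XVI.3.1: CTH met → 8% available; preferential 8%. → 8%.
Line D: electric motor → XVI.1; rated 90 W → XVI.1.2; for motor vehicles → XVI.1.2.2. Scheduled 36%. No special measure applies. → 36%.
Line E: electric motor → XVI.1; rated 90 kW → XVI.1.1; for motor vehicles → XVI.1.1.1. Scheduled 14%. Harrowgate agreement on XVI.1.2.2: XVI.1.1.1 not covered; anti-dumping (Harrowgate, XVI.1): +15%; total 14% + 15% = 29%. → 29%.
Sum: 15% + 10% + 8% + 36% + 29% = 98%.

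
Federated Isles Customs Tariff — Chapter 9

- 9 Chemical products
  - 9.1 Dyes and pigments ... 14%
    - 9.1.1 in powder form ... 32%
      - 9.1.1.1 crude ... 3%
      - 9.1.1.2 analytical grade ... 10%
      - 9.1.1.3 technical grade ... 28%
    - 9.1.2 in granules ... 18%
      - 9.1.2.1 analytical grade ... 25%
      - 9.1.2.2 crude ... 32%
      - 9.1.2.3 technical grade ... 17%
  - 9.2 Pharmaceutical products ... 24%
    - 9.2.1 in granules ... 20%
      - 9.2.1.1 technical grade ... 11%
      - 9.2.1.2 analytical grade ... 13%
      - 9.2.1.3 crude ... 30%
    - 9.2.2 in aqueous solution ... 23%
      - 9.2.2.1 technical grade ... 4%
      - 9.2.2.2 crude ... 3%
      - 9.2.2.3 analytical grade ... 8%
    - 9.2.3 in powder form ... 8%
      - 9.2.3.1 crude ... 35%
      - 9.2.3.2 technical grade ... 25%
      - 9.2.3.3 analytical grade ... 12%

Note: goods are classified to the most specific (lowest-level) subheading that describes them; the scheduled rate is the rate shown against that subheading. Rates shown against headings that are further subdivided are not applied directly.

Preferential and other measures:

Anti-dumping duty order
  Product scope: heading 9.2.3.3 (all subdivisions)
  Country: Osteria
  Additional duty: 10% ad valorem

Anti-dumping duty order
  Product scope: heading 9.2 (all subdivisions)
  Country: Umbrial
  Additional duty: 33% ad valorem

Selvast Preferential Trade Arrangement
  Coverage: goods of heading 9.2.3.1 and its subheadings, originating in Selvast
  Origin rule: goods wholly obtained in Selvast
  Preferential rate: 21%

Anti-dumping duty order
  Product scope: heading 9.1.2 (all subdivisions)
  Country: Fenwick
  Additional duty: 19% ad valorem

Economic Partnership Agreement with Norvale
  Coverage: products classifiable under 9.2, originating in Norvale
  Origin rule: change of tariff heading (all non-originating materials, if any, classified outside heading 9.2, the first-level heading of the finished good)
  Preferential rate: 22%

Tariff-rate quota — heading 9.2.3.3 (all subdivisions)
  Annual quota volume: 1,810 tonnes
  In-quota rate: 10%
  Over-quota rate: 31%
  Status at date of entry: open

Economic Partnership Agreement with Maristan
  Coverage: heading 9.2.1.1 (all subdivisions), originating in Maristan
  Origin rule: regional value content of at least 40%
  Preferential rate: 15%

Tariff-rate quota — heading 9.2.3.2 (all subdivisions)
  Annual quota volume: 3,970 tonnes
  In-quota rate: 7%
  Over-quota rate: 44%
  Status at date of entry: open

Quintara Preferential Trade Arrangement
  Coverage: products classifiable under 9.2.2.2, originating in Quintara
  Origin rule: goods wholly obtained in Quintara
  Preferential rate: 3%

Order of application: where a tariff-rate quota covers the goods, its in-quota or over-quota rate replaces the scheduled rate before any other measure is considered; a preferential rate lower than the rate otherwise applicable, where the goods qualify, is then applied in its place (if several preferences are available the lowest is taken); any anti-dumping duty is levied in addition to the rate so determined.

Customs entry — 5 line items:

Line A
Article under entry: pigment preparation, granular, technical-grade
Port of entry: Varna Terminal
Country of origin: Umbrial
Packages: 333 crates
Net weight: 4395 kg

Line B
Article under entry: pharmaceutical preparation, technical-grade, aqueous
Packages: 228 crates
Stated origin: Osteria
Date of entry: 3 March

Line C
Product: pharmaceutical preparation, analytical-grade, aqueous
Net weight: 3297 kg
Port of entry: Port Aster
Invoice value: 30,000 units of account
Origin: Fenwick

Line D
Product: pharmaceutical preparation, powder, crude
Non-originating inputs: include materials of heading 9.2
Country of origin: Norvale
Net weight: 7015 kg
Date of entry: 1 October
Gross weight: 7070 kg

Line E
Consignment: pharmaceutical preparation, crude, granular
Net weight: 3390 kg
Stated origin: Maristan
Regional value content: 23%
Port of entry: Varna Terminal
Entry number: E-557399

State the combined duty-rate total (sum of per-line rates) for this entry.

94%

Line A: pigment → 9.1; granular → 9.1.2; technical-grade → 9.1.2.3. Scheduled 17%. No special measure applies. → 17%.
Line B: pharmaceutical → 9.2; aqueous → 9.2.2; technical-grade → 9.2.2.1. Scheduled 4%. No special measure applies. → 4%.
Line C: pharmaceutical → 9.2; aqueous → 9.2.2; analytical-grade → 9.2.2.3. Scheduled 8%. No special measure applies. → 8%.
Line D: pharmaceutical → 9.2; powder → 9.2.3; crude → 9.2.3.1. Scheduled 35%. Norvale agreement on 9.2: CTH not met. → 35%.
Line E: pharmaceutical → 9.2; granular → 9.2.1; crude → 9.2.1.3. Scheduled 30%. Maristan agreement on 9.2.1.1: 9.2.1.3 not covered. → 30%.
Sum: 17% + 4% + 8% + 35% + 30% = 94%.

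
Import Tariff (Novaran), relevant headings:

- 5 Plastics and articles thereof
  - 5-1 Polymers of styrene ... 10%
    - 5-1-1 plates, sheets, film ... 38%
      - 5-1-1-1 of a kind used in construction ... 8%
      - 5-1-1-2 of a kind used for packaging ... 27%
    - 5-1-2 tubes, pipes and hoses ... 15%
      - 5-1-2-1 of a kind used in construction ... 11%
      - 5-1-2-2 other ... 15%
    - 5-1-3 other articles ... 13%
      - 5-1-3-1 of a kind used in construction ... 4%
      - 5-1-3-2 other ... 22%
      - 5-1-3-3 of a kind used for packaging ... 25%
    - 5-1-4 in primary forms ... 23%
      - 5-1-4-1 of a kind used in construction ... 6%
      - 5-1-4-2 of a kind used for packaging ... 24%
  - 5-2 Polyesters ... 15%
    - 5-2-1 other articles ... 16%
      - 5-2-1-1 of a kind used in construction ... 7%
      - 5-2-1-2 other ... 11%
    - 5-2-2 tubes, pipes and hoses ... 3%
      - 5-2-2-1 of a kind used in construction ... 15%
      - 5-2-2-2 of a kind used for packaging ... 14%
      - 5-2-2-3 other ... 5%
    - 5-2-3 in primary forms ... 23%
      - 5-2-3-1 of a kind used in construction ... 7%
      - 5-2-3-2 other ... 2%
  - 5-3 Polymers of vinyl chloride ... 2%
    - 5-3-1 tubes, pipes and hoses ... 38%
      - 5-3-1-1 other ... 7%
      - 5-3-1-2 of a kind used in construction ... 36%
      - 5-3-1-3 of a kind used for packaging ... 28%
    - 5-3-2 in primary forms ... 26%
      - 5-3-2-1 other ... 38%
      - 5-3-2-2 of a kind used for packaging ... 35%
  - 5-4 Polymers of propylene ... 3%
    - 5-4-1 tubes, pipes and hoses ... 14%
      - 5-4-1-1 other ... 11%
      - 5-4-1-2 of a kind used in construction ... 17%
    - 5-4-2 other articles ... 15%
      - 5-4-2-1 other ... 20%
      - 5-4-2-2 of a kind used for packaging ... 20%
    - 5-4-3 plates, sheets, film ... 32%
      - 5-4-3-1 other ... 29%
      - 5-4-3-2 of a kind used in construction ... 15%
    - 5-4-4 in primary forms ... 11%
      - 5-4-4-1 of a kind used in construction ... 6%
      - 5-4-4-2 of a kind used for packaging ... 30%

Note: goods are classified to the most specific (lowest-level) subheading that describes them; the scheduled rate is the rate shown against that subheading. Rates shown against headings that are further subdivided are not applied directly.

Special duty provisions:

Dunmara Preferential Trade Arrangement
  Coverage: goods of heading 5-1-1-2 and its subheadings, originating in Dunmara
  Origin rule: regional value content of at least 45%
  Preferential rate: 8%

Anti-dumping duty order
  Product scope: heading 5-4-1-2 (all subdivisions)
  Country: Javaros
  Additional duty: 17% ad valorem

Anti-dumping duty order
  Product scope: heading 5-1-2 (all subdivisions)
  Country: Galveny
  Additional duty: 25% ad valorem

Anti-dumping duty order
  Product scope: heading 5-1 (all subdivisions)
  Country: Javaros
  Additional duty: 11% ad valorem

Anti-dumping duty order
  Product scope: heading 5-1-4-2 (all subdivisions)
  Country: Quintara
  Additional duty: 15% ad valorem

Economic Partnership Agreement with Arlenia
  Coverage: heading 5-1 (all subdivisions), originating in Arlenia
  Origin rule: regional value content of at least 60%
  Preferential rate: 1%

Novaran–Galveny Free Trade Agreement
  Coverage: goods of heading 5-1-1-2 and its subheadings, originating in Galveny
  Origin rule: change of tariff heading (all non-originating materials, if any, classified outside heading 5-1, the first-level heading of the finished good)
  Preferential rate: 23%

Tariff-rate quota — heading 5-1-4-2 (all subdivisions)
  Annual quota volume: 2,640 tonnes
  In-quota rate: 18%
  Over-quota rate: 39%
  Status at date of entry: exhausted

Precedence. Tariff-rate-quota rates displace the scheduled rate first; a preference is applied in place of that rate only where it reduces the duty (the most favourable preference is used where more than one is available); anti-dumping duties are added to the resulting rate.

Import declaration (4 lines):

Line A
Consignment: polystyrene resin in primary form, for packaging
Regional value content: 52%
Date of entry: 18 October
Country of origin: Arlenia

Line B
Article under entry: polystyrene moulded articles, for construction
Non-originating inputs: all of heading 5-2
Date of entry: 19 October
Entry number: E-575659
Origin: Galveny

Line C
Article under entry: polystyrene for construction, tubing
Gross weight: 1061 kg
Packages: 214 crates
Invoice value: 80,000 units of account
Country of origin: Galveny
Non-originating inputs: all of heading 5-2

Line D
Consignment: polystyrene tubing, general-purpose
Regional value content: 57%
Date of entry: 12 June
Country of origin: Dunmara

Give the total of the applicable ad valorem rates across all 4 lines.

Line A: polystyrene → 5-1; resin in primary form → 5-1-4; for packaging → 5-1-4-2. Scheduled 24%. quota on 5-1-4-2 exhausted → over-quota 39%; Arlenia agreement on 5-1: RVC < 60%. → 39%.
Line B: polystyrene → 5-1; moulded articles → 5-1-3; for construction → 5-1-3-1. Scheduled 4%. Galveny agreement on 5-1-1-2: 5-1-3-1 not covered. → 4%.
Line C: polystyrene → 5-1; tubing → 5-1-2; for construction → 5-1-2-1. Scheduled 11%. Galveny agreement on 5-1-1-2: 5-1-2-1 not covered; anti-dumping (Galveny, 5-1-2): +25%; total 11% + 25% = 36%. → 36%.
Line D: polystyrene → 5-1; tubing → 5-1-2; general-purpose → 5-1-2-2. Scheduled 15%. Dunmara agreement on 5-1-1-2: 5-1-2-2 not covered. → 15%.
Sum: 39% + 4% + 36% + 15% = 94%.

94%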